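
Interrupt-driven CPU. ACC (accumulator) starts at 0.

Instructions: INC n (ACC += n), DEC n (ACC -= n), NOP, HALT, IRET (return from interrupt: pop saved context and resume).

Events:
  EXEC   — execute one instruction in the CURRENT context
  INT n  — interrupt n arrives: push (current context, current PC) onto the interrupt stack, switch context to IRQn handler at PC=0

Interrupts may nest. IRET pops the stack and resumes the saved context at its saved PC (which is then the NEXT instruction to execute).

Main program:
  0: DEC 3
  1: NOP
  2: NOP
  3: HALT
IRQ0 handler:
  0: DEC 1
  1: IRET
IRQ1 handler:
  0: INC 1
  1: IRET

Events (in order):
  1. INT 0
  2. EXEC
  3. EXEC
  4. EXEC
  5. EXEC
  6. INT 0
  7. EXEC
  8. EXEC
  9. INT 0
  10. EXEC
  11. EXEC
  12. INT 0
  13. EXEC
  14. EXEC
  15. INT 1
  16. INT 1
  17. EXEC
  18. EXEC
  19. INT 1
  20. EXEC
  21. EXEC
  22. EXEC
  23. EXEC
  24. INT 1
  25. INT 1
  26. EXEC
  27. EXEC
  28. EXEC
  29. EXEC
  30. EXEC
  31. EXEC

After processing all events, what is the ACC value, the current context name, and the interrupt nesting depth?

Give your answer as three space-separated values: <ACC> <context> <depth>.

Answer: -2 MAIN 0

Derivation:
Event 1 (INT 0): INT 0 arrives: push (MAIN, PC=0), enter IRQ0 at PC=0 (depth now 1)
Event 2 (EXEC): [IRQ0] PC=0: DEC 1 -> ACC=-1
Event 3 (EXEC): [IRQ0] PC=1: IRET -> resume MAIN at PC=0 (depth now 0)
Event 4 (EXEC): [MAIN] PC=0: DEC 3 -> ACC=-4
Event 5 (EXEC): [MAIN] PC=1: NOP
Event 6 (INT 0): INT 0 arrives: push (MAIN, PC=2), enter IRQ0 at PC=0 (depth now 1)
Event 7 (EXEC): [IRQ0] PC=0: DEC 1 -> ACC=-5
Event 8 (EXEC): [IRQ0] PC=1: IRET -> resume MAIN at PC=2 (depth now 0)
Event 9 (INT 0): INT 0 arrives: push (MAIN, PC=2), enter IRQ0 at PC=0 (depth now 1)
Event 10 (EXEC): [IRQ0] PC=0: DEC 1 -> ACC=-6
Event 11 (EXEC): [IRQ0] PC=1: IRET -> resume MAIN at PC=2 (depth now 0)
Event 12 (INT 0): INT 0 arrives: push (MAIN, PC=2), enter IRQ0 at PC=0 (depth now 1)
Event 13 (EXEC): [IRQ0] PC=0: DEC 1 -> ACC=-7
Event 14 (EXEC): [IRQ0] PC=1: IRET -> resume MAIN at PC=2 (depth now 0)
Event 15 (INT 1): INT 1 arrives: push (MAIN, PC=2), enter IRQ1 at PC=0 (depth now 1)
Event 16 (INT 1): INT 1 arrives: push (IRQ1, PC=0), enter IRQ1 at PC=0 (depth now 2)
Event 17 (EXEC): [IRQ1] PC=0: INC 1 -> ACC=-6
Event 18 (EXEC): [IRQ1] PC=1: IRET -> resume IRQ1 at PC=0 (depth now 1)
Event 19 (INT 1): INT 1 arrives: push (IRQ1, PC=0), enter IRQ1 at PC=0 (depth now 2)
Event 20 (EXEC): [IRQ1] PC=0: INC 1 -> ACC=-5
Event 21 (EXEC): [IRQ1] PC=1: IRET -> resume IRQ1 at PC=0 (depth now 1)
Event 22 (EXEC): [IRQ1] PC=0: INC 1 -> ACC=-4
Event 23 (EXEC): [IRQ1] PC=1: IRET -> resume MAIN at PC=2 (depth now 0)
Event 24 (INT 1): INT 1 arrives: push (MAIN, PC=2), enter IRQ1 at PC=0 (depth now 1)
Event 25 (INT 1): INT 1 arrives: push (IRQ1, PC=0), enter IRQ1 at PC=0 (depth now 2)
Event 26 (EXEC): [IRQ1] PC=0: INC 1 -> ACC=-3
Event 27 (EXEC): [IRQ1] PC=1: IRET -> resume IRQ1 at PC=0 (depth now 1)
Event 28 (EXEC): [IRQ1] PC=0: INC 1 -> ACC=-2
Event 29 (EXEC): [IRQ1] PC=1: IRET -> resume MAIN at PC=2 (depth now 0)
Event 30 (EXEC): [MAIN] PC=2: NOP
Event 31 (EXEC): [MAIN] PC=3: HALT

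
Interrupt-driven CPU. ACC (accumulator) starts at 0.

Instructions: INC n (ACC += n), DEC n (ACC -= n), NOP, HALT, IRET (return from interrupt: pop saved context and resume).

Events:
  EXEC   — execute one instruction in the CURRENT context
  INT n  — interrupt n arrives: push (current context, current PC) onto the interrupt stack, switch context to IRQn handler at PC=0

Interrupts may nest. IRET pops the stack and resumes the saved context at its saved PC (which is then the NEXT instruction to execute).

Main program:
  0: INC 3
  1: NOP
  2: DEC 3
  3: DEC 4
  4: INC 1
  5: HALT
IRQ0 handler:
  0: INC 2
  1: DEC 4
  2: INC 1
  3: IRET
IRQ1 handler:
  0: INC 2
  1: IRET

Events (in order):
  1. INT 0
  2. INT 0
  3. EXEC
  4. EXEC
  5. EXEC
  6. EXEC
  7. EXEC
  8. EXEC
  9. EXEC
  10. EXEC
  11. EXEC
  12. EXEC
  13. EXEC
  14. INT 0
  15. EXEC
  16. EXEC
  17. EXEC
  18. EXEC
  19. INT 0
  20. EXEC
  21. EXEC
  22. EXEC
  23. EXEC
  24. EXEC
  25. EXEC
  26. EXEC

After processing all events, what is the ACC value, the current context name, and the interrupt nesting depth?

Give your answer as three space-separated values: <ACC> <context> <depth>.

Event 1 (INT 0): INT 0 arrives: push (MAIN, PC=0), enter IRQ0 at PC=0 (depth now 1)
Event 2 (INT 0): INT 0 arrives: push (IRQ0, PC=0), enter IRQ0 at PC=0 (depth now 2)
Event 3 (EXEC): [IRQ0] PC=0: INC 2 -> ACC=2
Event 4 (EXEC): [IRQ0] PC=1: DEC 4 -> ACC=-2
Event 5 (EXEC): [IRQ0] PC=2: INC 1 -> ACC=-1
Event 6 (EXEC): [IRQ0] PC=3: IRET -> resume IRQ0 at PC=0 (depth now 1)
Event 7 (EXEC): [IRQ0] PC=0: INC 2 -> ACC=1
Event 8 (EXEC): [IRQ0] PC=1: DEC 4 -> ACC=-3
Event 9 (EXEC): [IRQ0] PC=2: INC 1 -> ACC=-2
Event 10 (EXEC): [IRQ0] PC=3: IRET -> resume MAIN at PC=0 (depth now 0)
Event 11 (EXEC): [MAIN] PC=0: INC 3 -> ACC=1
Event 12 (EXEC): [MAIN] PC=1: NOP
Event 13 (EXEC): [MAIN] PC=2: DEC 3 -> ACC=-2
Event 14 (INT 0): INT 0 arrives: push (MAIN, PC=3), enter IRQ0 at PC=0 (depth now 1)
Event 15 (EXEC): [IRQ0] PC=0: INC 2 -> ACC=0
Event 16 (EXEC): [IRQ0] PC=1: DEC 4 -> ACC=-4
Event 17 (EXEC): [IRQ0] PC=2: INC 1 -> ACC=-3
Event 18 (EXEC): [IRQ0] PC=3: IRET -> resume MAIN at PC=3 (depth now 0)
Event 19 (INT 0): INT 0 arrives: push (MAIN, PC=3), enter IRQ0 at PC=0 (depth now 1)
Event 20 (EXEC): [IRQ0] PC=0: INC 2 -> ACC=-1
Event 21 (EXEC): [IRQ0] PC=1: DEC 4 -> ACC=-5
Event 22 (EXEC): [IRQ0] PC=2: INC 1 -> ACC=-4
Event 23 (EXEC): [IRQ0] PC=3: IRET -> resume MAIN at PC=3 (depth now 0)
Event 24 (EXEC): [MAIN] PC=3: DEC 4 -> ACC=-8
Event 25 (EXEC): [MAIN] PC=4: INC 1 -> ACC=-7
Event 26 (EXEC): [MAIN] PC=5: HALT

Answer: -7 MAIN 0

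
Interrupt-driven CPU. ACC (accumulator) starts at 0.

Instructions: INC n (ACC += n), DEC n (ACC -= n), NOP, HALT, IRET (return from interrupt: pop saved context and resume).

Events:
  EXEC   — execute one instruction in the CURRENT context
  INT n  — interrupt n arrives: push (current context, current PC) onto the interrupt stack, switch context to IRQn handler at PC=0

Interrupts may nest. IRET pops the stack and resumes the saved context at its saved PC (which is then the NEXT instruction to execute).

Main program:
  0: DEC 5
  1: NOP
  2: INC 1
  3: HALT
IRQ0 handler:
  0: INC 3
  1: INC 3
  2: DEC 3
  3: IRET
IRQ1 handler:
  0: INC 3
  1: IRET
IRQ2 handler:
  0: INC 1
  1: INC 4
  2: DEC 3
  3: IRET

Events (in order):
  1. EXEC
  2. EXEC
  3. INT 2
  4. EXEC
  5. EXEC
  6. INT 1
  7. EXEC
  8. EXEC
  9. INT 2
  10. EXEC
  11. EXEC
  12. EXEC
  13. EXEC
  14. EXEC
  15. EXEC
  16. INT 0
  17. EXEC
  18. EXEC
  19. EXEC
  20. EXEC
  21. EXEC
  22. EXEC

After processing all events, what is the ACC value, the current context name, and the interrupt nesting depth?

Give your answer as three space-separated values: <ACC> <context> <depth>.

Event 1 (EXEC): [MAIN] PC=0: DEC 5 -> ACC=-5
Event 2 (EXEC): [MAIN] PC=1: NOP
Event 3 (INT 2): INT 2 arrives: push (MAIN, PC=2), enter IRQ2 at PC=0 (depth now 1)
Event 4 (EXEC): [IRQ2] PC=0: INC 1 -> ACC=-4
Event 5 (EXEC): [IRQ2] PC=1: INC 4 -> ACC=0
Event 6 (INT 1): INT 1 arrives: push (IRQ2, PC=2), enter IRQ1 at PC=0 (depth now 2)
Event 7 (EXEC): [IRQ1] PC=0: INC 3 -> ACC=3
Event 8 (EXEC): [IRQ1] PC=1: IRET -> resume IRQ2 at PC=2 (depth now 1)
Event 9 (INT 2): INT 2 arrives: push (IRQ2, PC=2), enter IRQ2 at PC=0 (depth now 2)
Event 10 (EXEC): [IRQ2] PC=0: INC 1 -> ACC=4
Event 11 (EXEC): [IRQ2] PC=1: INC 4 -> ACC=8
Event 12 (EXEC): [IRQ2] PC=2: DEC 3 -> ACC=5
Event 13 (EXEC): [IRQ2] PC=3: IRET -> resume IRQ2 at PC=2 (depth now 1)
Event 14 (EXEC): [IRQ2] PC=2: DEC 3 -> ACC=2
Event 15 (EXEC): [IRQ2] PC=3: IRET -> resume MAIN at PC=2 (depth now 0)
Event 16 (INT 0): INT 0 arrives: push (MAIN, PC=2), enter IRQ0 at PC=0 (depth now 1)
Event 17 (EXEC): [IRQ0] PC=0: INC 3 -> ACC=5
Event 18 (EXEC): [IRQ0] PC=1: INC 3 -> ACC=8
Event 19 (EXEC): [IRQ0] PC=2: DEC 3 -> ACC=5
Event 20 (EXEC): [IRQ0] PC=3: IRET -> resume MAIN at PC=2 (depth now 0)
Event 21 (EXEC): [MAIN] PC=2: INC 1 -> ACC=6
Event 22 (EXEC): [MAIN] PC=3: HALT

Answer: 6 MAIN 0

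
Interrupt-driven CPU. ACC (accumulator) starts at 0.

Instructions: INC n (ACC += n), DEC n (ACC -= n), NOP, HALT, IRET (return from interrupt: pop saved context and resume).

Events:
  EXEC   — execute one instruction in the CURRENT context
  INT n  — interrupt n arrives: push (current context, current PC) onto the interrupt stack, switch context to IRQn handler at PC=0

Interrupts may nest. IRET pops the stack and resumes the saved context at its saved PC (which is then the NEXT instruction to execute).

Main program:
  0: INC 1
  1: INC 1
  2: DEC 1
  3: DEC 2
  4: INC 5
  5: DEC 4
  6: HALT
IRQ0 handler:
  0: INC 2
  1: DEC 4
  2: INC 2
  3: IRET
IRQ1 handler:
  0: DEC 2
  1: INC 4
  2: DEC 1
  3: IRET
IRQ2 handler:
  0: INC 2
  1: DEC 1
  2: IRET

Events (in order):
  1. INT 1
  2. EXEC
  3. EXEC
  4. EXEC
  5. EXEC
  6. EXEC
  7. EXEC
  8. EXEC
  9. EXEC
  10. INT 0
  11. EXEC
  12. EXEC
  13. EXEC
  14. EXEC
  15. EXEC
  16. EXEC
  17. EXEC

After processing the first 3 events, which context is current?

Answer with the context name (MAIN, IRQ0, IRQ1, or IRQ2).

Answer: IRQ1

Derivation:
Event 1 (INT 1): INT 1 arrives: push (MAIN, PC=0), enter IRQ1 at PC=0 (depth now 1)
Event 2 (EXEC): [IRQ1] PC=0: DEC 2 -> ACC=-2
Event 3 (EXEC): [IRQ1] PC=1: INC 4 -> ACC=2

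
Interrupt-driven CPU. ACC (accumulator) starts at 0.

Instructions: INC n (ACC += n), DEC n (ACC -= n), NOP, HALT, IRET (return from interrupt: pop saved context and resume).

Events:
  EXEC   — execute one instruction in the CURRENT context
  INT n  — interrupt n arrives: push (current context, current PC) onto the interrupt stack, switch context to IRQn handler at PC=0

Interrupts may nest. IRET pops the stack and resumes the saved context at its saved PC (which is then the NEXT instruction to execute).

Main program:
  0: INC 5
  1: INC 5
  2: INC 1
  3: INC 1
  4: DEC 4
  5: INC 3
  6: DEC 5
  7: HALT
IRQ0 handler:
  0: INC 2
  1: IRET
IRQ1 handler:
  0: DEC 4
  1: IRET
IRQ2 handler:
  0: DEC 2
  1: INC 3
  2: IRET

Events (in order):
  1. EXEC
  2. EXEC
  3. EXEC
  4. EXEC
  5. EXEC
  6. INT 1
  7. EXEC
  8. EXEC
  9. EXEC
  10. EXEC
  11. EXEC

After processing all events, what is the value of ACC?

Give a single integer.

Event 1 (EXEC): [MAIN] PC=0: INC 5 -> ACC=5
Event 2 (EXEC): [MAIN] PC=1: INC 5 -> ACC=10
Event 3 (EXEC): [MAIN] PC=2: INC 1 -> ACC=11
Event 4 (EXEC): [MAIN] PC=3: INC 1 -> ACC=12
Event 5 (EXEC): [MAIN] PC=4: DEC 4 -> ACC=8
Event 6 (INT 1): INT 1 arrives: push (MAIN, PC=5), enter IRQ1 at PC=0 (depth now 1)
Event 7 (EXEC): [IRQ1] PC=0: DEC 4 -> ACC=4
Event 8 (EXEC): [IRQ1] PC=1: IRET -> resume MAIN at PC=5 (depth now 0)
Event 9 (EXEC): [MAIN] PC=5: INC 3 -> ACC=7
Event 10 (EXEC): [MAIN] PC=6: DEC 5 -> ACC=2
Event 11 (EXEC): [MAIN] PC=7: HALT

Answer: 2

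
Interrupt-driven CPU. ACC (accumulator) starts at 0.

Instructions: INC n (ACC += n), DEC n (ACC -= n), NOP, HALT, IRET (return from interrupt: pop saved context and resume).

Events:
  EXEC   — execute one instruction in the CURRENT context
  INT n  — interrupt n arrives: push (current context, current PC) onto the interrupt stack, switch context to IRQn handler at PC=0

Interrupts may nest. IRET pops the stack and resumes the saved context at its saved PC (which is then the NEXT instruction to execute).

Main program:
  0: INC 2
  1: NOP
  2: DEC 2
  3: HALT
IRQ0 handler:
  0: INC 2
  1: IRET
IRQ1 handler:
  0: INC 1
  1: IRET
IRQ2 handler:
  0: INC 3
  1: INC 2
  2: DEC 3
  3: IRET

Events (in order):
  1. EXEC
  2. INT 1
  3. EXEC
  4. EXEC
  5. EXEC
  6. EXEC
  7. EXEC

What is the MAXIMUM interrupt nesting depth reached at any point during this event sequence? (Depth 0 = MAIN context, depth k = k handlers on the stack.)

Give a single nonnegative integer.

Answer: 1

Derivation:
Event 1 (EXEC): [MAIN] PC=0: INC 2 -> ACC=2 [depth=0]
Event 2 (INT 1): INT 1 arrives: push (MAIN, PC=1), enter IRQ1 at PC=0 (depth now 1) [depth=1]
Event 3 (EXEC): [IRQ1] PC=0: INC 1 -> ACC=3 [depth=1]
Event 4 (EXEC): [IRQ1] PC=1: IRET -> resume MAIN at PC=1 (depth now 0) [depth=0]
Event 5 (EXEC): [MAIN] PC=1: NOP [depth=0]
Event 6 (EXEC): [MAIN] PC=2: DEC 2 -> ACC=1 [depth=0]
Event 7 (EXEC): [MAIN] PC=3: HALT [depth=0]
Max depth observed: 1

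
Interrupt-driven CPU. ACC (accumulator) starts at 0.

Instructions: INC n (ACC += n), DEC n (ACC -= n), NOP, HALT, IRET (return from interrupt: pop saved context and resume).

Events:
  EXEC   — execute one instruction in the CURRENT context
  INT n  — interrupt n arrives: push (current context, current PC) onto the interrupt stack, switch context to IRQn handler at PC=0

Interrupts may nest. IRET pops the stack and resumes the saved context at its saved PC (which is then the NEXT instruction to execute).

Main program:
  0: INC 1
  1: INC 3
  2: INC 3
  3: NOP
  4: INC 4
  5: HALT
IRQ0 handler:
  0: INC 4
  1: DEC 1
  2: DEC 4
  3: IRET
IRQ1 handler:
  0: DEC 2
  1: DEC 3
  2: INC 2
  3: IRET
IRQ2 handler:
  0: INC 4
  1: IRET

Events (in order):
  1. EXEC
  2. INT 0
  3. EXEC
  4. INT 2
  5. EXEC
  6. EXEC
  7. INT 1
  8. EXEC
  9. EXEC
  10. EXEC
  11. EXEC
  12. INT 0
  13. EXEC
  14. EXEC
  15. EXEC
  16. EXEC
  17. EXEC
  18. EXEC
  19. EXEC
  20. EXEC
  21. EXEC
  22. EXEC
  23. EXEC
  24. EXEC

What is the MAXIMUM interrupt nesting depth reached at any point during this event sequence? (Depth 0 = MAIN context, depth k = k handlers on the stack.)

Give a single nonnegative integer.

Event 1 (EXEC): [MAIN] PC=0: INC 1 -> ACC=1 [depth=0]
Event 2 (INT 0): INT 0 arrives: push (MAIN, PC=1), enter IRQ0 at PC=0 (depth now 1) [depth=1]
Event 3 (EXEC): [IRQ0] PC=0: INC 4 -> ACC=5 [depth=1]
Event 4 (INT 2): INT 2 arrives: push (IRQ0, PC=1), enter IRQ2 at PC=0 (depth now 2) [depth=2]
Event 5 (EXEC): [IRQ2] PC=0: INC 4 -> ACC=9 [depth=2]
Event 6 (EXEC): [IRQ2] PC=1: IRET -> resume IRQ0 at PC=1 (depth now 1) [depth=1]
Event 7 (INT 1): INT 1 arrives: push (IRQ0, PC=1), enter IRQ1 at PC=0 (depth now 2) [depth=2]
Event 8 (EXEC): [IRQ1] PC=0: DEC 2 -> ACC=7 [depth=2]
Event 9 (EXEC): [IRQ1] PC=1: DEC 3 -> ACC=4 [depth=2]
Event 10 (EXEC): [IRQ1] PC=2: INC 2 -> ACC=6 [depth=2]
Event 11 (EXEC): [IRQ1] PC=3: IRET -> resume IRQ0 at PC=1 (depth now 1) [depth=1]
Event 12 (INT 0): INT 0 arrives: push (IRQ0, PC=1), enter IRQ0 at PC=0 (depth now 2) [depth=2]
Event 13 (EXEC): [IRQ0] PC=0: INC 4 -> ACC=10 [depth=2]
Event 14 (EXEC): [IRQ0] PC=1: DEC 1 -> ACC=9 [depth=2]
Event 15 (EXEC): [IRQ0] PC=2: DEC 4 -> ACC=5 [depth=2]
Event 16 (EXEC): [IRQ0] PC=3: IRET -> resume IRQ0 at PC=1 (depth now 1) [depth=1]
Event 17 (EXEC): [IRQ0] PC=1: DEC 1 -> ACC=4 [depth=1]
Event 18 (EXEC): [IRQ0] PC=2: DEC 4 -> ACC=0 [depth=1]
Event 19 (EXEC): [IRQ0] PC=3: IRET -> resume MAIN at PC=1 (depth now 0) [depth=0]
Event 20 (EXEC): [MAIN] PC=1: INC 3 -> ACC=3 [depth=0]
Event 21 (EXEC): [MAIN] PC=2: INC 3 -> ACC=6 [depth=0]
Event 22 (EXEC): [MAIN] PC=3: NOP [depth=0]
Event 23 (EXEC): [MAIN] PC=4: INC 4 -> ACC=10 [depth=0]
Event 24 (EXEC): [MAIN] PC=5: HALT [depth=0]
Max depth observed: 2

Answer: 2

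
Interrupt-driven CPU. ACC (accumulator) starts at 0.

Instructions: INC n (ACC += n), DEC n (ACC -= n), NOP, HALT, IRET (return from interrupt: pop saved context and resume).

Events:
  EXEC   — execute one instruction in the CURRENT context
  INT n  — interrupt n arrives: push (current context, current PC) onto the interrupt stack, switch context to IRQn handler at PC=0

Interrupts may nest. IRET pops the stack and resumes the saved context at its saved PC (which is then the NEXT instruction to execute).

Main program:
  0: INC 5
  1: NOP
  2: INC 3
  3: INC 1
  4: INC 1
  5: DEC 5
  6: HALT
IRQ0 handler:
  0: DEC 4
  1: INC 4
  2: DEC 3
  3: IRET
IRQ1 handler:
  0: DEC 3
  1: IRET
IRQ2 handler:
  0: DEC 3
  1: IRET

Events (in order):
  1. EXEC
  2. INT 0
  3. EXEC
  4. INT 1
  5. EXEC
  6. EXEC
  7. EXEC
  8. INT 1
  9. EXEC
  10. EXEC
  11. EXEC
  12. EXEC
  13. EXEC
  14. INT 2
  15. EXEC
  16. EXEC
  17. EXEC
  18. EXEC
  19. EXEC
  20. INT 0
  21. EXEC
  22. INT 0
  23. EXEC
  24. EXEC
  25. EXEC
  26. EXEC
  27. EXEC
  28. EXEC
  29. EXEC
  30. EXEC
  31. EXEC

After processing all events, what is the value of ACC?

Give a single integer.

Answer: -13

Derivation:
Event 1 (EXEC): [MAIN] PC=0: INC 5 -> ACC=5
Event 2 (INT 0): INT 0 arrives: push (MAIN, PC=1), enter IRQ0 at PC=0 (depth now 1)
Event 3 (EXEC): [IRQ0] PC=0: DEC 4 -> ACC=1
Event 4 (INT 1): INT 1 arrives: push (IRQ0, PC=1), enter IRQ1 at PC=0 (depth now 2)
Event 5 (EXEC): [IRQ1] PC=0: DEC 3 -> ACC=-2
Event 6 (EXEC): [IRQ1] PC=1: IRET -> resume IRQ0 at PC=1 (depth now 1)
Event 7 (EXEC): [IRQ0] PC=1: INC 4 -> ACC=2
Event 8 (INT 1): INT 1 arrives: push (IRQ0, PC=2), enter IRQ1 at PC=0 (depth now 2)
Event 9 (EXEC): [IRQ1] PC=0: DEC 3 -> ACC=-1
Event 10 (EXEC): [IRQ1] PC=1: IRET -> resume IRQ0 at PC=2 (depth now 1)
Event 11 (EXEC): [IRQ0] PC=2: DEC 3 -> ACC=-4
Event 12 (EXEC): [IRQ0] PC=3: IRET -> resume MAIN at PC=1 (depth now 0)
Event 13 (EXEC): [MAIN] PC=1: NOP
Event 14 (INT 2): INT 2 arrives: push (MAIN, PC=2), enter IRQ2 at PC=0 (depth now 1)
Event 15 (EXEC): [IRQ2] PC=0: DEC 3 -> ACC=-7
Event 16 (EXEC): [IRQ2] PC=1: IRET -> resume MAIN at PC=2 (depth now 0)
Event 17 (EXEC): [MAIN] PC=2: INC 3 -> ACC=-4
Event 18 (EXEC): [MAIN] PC=3: INC 1 -> ACC=-3
Event 19 (EXEC): [MAIN] PC=4: INC 1 -> ACC=-2
Event 20 (INT 0): INT 0 arrives: push (MAIN, PC=5), enter IRQ0 at PC=0 (depth now 1)
Event 21 (EXEC): [IRQ0] PC=0: DEC 4 -> ACC=-6
Event 22 (INT 0): INT 0 arrives: push (IRQ0, PC=1), enter IRQ0 at PC=0 (depth now 2)
Event 23 (EXEC): [IRQ0] PC=0: DEC 4 -> ACC=-10
Event 24 (EXEC): [IRQ0] PC=1: INC 4 -> ACC=-6
Event 25 (EXEC): [IRQ0] PC=2: DEC 3 -> ACC=-9
Event 26 (EXEC): [IRQ0] PC=3: IRET -> resume IRQ0 at PC=1 (depth now 1)
Event 27 (EXEC): [IRQ0] PC=1: INC 4 -> ACC=-5
Event 28 (EXEC): [IRQ0] PC=2: DEC 3 -> ACC=-8
Event 29 (EXEC): [IRQ0] PC=3: IRET -> resume MAIN at PC=5 (depth now 0)
Event 30 (EXEC): [MAIN] PC=5: DEC 5 -> ACC=-13
Event 31 (EXEC): [MAIN] PC=6: HALT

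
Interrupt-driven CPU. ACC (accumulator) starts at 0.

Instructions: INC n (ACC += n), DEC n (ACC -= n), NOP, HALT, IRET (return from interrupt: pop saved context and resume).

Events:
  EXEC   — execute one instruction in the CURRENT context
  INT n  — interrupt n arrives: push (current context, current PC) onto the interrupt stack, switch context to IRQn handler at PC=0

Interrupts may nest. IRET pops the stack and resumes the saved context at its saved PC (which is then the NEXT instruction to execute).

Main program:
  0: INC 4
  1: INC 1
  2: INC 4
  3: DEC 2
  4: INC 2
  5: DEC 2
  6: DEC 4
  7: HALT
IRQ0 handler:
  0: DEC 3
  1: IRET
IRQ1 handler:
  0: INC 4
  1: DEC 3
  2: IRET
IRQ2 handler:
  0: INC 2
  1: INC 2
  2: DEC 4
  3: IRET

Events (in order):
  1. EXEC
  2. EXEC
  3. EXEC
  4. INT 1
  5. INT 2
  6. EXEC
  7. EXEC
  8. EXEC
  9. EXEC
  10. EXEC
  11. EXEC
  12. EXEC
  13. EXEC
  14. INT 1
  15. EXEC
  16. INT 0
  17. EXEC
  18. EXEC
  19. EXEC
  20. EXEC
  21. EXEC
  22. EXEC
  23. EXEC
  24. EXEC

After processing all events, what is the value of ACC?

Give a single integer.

Answer: 2

Derivation:
Event 1 (EXEC): [MAIN] PC=0: INC 4 -> ACC=4
Event 2 (EXEC): [MAIN] PC=1: INC 1 -> ACC=5
Event 3 (EXEC): [MAIN] PC=2: INC 4 -> ACC=9
Event 4 (INT 1): INT 1 arrives: push (MAIN, PC=3), enter IRQ1 at PC=0 (depth now 1)
Event 5 (INT 2): INT 2 arrives: push (IRQ1, PC=0), enter IRQ2 at PC=0 (depth now 2)
Event 6 (EXEC): [IRQ2] PC=0: INC 2 -> ACC=11
Event 7 (EXEC): [IRQ2] PC=1: INC 2 -> ACC=13
Event 8 (EXEC): [IRQ2] PC=2: DEC 4 -> ACC=9
Event 9 (EXEC): [IRQ2] PC=3: IRET -> resume IRQ1 at PC=0 (depth now 1)
Event 10 (EXEC): [IRQ1] PC=0: INC 4 -> ACC=13
Event 11 (EXEC): [IRQ1] PC=1: DEC 3 -> ACC=10
Event 12 (EXEC): [IRQ1] PC=2: IRET -> resume MAIN at PC=3 (depth now 0)
Event 13 (EXEC): [MAIN] PC=3: DEC 2 -> ACC=8
Event 14 (INT 1): INT 1 arrives: push (MAIN, PC=4), enter IRQ1 at PC=0 (depth now 1)
Event 15 (EXEC): [IRQ1] PC=0: INC 4 -> ACC=12
Event 16 (INT 0): INT 0 arrives: push (IRQ1, PC=1), enter IRQ0 at PC=0 (depth now 2)
Event 17 (EXEC): [IRQ0] PC=0: DEC 3 -> ACC=9
Event 18 (EXEC): [IRQ0] PC=1: IRET -> resume IRQ1 at PC=1 (depth now 1)
Event 19 (EXEC): [IRQ1] PC=1: DEC 3 -> ACC=6
Event 20 (EXEC): [IRQ1] PC=2: IRET -> resume MAIN at PC=4 (depth now 0)
Event 21 (EXEC): [MAIN] PC=4: INC 2 -> ACC=8
Event 22 (EXEC): [MAIN] PC=5: DEC 2 -> ACC=6
Event 23 (EXEC): [MAIN] PC=6: DEC 4 -> ACC=2
Event 24 (EXEC): [MAIN] PC=7: HALT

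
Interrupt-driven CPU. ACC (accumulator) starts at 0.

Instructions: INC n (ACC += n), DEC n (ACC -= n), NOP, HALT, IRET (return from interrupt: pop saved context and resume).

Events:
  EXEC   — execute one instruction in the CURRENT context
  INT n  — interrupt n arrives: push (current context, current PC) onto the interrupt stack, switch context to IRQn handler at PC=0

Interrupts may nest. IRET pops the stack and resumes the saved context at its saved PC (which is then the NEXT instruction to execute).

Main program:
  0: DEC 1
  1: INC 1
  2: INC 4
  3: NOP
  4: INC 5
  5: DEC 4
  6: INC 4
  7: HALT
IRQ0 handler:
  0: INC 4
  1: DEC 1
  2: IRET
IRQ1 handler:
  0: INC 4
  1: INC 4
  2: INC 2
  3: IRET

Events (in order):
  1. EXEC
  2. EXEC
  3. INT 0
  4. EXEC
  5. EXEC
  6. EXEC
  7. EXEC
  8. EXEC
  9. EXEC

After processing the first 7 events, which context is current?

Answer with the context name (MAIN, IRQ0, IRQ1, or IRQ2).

Event 1 (EXEC): [MAIN] PC=0: DEC 1 -> ACC=-1
Event 2 (EXEC): [MAIN] PC=1: INC 1 -> ACC=0
Event 3 (INT 0): INT 0 arrives: push (MAIN, PC=2), enter IRQ0 at PC=0 (depth now 1)
Event 4 (EXEC): [IRQ0] PC=0: INC 4 -> ACC=4
Event 5 (EXEC): [IRQ0] PC=1: DEC 1 -> ACC=3
Event 6 (EXEC): [IRQ0] PC=2: IRET -> resume MAIN at PC=2 (depth now 0)
Event 7 (EXEC): [MAIN] PC=2: INC 4 -> ACC=7

Answer: MAIN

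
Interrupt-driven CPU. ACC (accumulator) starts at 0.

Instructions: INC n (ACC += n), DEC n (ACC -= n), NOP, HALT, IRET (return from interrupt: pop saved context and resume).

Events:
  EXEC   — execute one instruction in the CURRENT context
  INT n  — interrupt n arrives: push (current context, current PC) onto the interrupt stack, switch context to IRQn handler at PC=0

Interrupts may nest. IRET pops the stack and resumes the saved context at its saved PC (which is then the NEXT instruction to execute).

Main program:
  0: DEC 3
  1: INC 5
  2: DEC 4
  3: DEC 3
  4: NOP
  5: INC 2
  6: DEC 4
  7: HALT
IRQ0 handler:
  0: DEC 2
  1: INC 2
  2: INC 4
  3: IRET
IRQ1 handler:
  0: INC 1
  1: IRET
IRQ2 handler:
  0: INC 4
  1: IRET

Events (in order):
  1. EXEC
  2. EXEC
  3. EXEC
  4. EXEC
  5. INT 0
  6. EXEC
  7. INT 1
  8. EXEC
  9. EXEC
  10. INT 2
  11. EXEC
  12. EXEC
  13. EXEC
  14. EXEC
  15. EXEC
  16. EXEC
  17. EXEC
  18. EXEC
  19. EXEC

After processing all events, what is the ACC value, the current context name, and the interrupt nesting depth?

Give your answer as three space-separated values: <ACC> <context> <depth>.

Event 1 (EXEC): [MAIN] PC=0: DEC 3 -> ACC=-3
Event 2 (EXEC): [MAIN] PC=1: INC 5 -> ACC=2
Event 3 (EXEC): [MAIN] PC=2: DEC 4 -> ACC=-2
Event 4 (EXEC): [MAIN] PC=3: DEC 3 -> ACC=-5
Event 5 (INT 0): INT 0 arrives: push (MAIN, PC=4), enter IRQ0 at PC=0 (depth now 1)
Event 6 (EXEC): [IRQ0] PC=0: DEC 2 -> ACC=-7
Event 7 (INT 1): INT 1 arrives: push (IRQ0, PC=1), enter IRQ1 at PC=0 (depth now 2)
Event 8 (EXEC): [IRQ1] PC=0: INC 1 -> ACC=-6
Event 9 (EXEC): [IRQ1] PC=1: IRET -> resume IRQ0 at PC=1 (depth now 1)
Event 10 (INT 2): INT 2 arrives: push (IRQ0, PC=1), enter IRQ2 at PC=0 (depth now 2)
Event 11 (EXEC): [IRQ2] PC=0: INC 4 -> ACC=-2
Event 12 (EXEC): [IRQ2] PC=1: IRET -> resume IRQ0 at PC=1 (depth now 1)
Event 13 (EXEC): [IRQ0] PC=1: INC 2 -> ACC=0
Event 14 (EXEC): [IRQ0] PC=2: INC 4 -> ACC=4
Event 15 (EXEC): [IRQ0] PC=3: IRET -> resume MAIN at PC=4 (depth now 0)
Event 16 (EXEC): [MAIN] PC=4: NOP
Event 17 (EXEC): [MAIN] PC=5: INC 2 -> ACC=6
Event 18 (EXEC): [MAIN] PC=6: DEC 4 -> ACC=2
Event 19 (EXEC): [MAIN] PC=7: HALT

Answer: 2 MAIN 0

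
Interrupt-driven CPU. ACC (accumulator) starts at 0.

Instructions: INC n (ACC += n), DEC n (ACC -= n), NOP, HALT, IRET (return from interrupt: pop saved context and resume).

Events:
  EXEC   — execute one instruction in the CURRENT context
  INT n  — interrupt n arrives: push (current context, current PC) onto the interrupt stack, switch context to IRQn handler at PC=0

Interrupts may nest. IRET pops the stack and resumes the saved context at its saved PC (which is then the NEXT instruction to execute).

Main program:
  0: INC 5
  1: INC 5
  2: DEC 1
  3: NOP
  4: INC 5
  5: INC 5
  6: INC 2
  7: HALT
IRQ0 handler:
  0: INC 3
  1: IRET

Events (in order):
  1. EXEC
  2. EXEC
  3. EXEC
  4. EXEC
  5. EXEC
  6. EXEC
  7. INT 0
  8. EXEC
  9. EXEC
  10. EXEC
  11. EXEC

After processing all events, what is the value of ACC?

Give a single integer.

Event 1 (EXEC): [MAIN] PC=0: INC 5 -> ACC=5
Event 2 (EXEC): [MAIN] PC=1: INC 5 -> ACC=10
Event 3 (EXEC): [MAIN] PC=2: DEC 1 -> ACC=9
Event 4 (EXEC): [MAIN] PC=3: NOP
Event 5 (EXEC): [MAIN] PC=4: INC 5 -> ACC=14
Event 6 (EXEC): [MAIN] PC=5: INC 5 -> ACC=19
Event 7 (INT 0): INT 0 arrives: push (MAIN, PC=6), enter IRQ0 at PC=0 (depth now 1)
Event 8 (EXEC): [IRQ0] PC=0: INC 3 -> ACC=22
Event 9 (EXEC): [IRQ0] PC=1: IRET -> resume MAIN at PC=6 (depth now 0)
Event 10 (EXEC): [MAIN] PC=6: INC 2 -> ACC=24
Event 11 (EXEC): [MAIN] PC=7: HALT

Answer: 24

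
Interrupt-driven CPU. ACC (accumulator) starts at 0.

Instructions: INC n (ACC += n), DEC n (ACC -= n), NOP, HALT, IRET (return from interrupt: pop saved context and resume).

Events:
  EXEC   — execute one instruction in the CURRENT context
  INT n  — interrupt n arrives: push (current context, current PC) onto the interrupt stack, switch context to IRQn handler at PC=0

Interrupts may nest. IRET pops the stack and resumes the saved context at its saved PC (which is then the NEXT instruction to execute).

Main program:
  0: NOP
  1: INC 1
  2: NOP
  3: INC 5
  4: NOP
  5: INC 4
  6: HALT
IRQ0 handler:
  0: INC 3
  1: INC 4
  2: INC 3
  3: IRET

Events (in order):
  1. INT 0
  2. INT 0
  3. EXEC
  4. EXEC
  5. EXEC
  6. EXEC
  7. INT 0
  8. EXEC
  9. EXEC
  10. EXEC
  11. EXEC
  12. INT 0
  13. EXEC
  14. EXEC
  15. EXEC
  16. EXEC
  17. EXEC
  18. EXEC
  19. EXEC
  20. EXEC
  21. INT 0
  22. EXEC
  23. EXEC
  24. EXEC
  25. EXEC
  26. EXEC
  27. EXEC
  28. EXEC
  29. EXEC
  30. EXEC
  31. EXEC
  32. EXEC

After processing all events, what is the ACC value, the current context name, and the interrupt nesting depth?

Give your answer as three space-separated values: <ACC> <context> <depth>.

Answer: 60 MAIN 0

Derivation:
Event 1 (INT 0): INT 0 arrives: push (MAIN, PC=0), enter IRQ0 at PC=0 (depth now 1)
Event 2 (INT 0): INT 0 arrives: push (IRQ0, PC=0), enter IRQ0 at PC=0 (depth now 2)
Event 3 (EXEC): [IRQ0] PC=0: INC 3 -> ACC=3
Event 4 (EXEC): [IRQ0] PC=1: INC 4 -> ACC=7
Event 5 (EXEC): [IRQ0] PC=2: INC 3 -> ACC=10
Event 6 (EXEC): [IRQ0] PC=3: IRET -> resume IRQ0 at PC=0 (depth now 1)
Event 7 (INT 0): INT 0 arrives: push (IRQ0, PC=0), enter IRQ0 at PC=0 (depth now 2)
Event 8 (EXEC): [IRQ0] PC=0: INC 3 -> ACC=13
Event 9 (EXEC): [IRQ0] PC=1: INC 4 -> ACC=17
Event 10 (EXEC): [IRQ0] PC=2: INC 3 -> ACC=20
Event 11 (EXEC): [IRQ0] PC=3: IRET -> resume IRQ0 at PC=0 (depth now 1)
Event 12 (INT 0): INT 0 arrives: push (IRQ0, PC=0), enter IRQ0 at PC=0 (depth now 2)
Event 13 (EXEC): [IRQ0] PC=0: INC 3 -> ACC=23
Event 14 (EXEC): [IRQ0] PC=1: INC 4 -> ACC=27
Event 15 (EXEC): [IRQ0] PC=2: INC 3 -> ACC=30
Event 16 (EXEC): [IRQ0] PC=3: IRET -> resume IRQ0 at PC=0 (depth now 1)
Event 17 (EXEC): [IRQ0] PC=0: INC 3 -> ACC=33
Event 18 (EXEC): [IRQ0] PC=1: INC 4 -> ACC=37
Event 19 (EXEC): [IRQ0] PC=2: INC 3 -> ACC=40
Event 20 (EXEC): [IRQ0] PC=3: IRET -> resume MAIN at PC=0 (depth now 0)
Event 21 (INT 0): INT 0 arrives: push (MAIN, PC=0), enter IRQ0 at PC=0 (depth now 1)
Event 22 (EXEC): [IRQ0] PC=0: INC 3 -> ACC=43
Event 23 (EXEC): [IRQ0] PC=1: INC 4 -> ACC=47
Event 24 (EXEC): [IRQ0] PC=2: INC 3 -> ACC=50
Event 25 (EXEC): [IRQ0] PC=3: IRET -> resume MAIN at PC=0 (depth now 0)
Event 26 (EXEC): [MAIN] PC=0: NOP
Event 27 (EXEC): [MAIN] PC=1: INC 1 -> ACC=51
Event 28 (EXEC): [MAIN] PC=2: NOP
Event 29 (EXEC): [MAIN] PC=3: INC 5 -> ACC=56
Event 30 (EXEC): [MAIN] PC=4: NOP
Event 31 (EXEC): [MAIN] PC=5: INC 4 -> ACC=60
Event 32 (EXEC): [MAIN] PC=6: HALT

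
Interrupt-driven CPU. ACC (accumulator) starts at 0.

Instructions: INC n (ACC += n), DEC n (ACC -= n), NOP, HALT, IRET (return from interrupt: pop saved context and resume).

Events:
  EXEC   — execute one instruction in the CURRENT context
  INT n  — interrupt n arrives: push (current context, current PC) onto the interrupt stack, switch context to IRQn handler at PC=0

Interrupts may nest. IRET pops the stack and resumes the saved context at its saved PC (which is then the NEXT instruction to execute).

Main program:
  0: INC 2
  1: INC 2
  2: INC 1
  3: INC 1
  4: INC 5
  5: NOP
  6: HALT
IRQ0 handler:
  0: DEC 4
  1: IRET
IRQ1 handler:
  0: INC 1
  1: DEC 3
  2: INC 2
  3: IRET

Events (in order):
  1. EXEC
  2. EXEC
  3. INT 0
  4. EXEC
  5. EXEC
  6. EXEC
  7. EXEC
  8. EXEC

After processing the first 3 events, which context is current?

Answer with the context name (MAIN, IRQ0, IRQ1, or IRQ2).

Event 1 (EXEC): [MAIN] PC=0: INC 2 -> ACC=2
Event 2 (EXEC): [MAIN] PC=1: INC 2 -> ACC=4
Event 3 (INT 0): INT 0 arrives: push (MAIN, PC=2), enter IRQ0 at PC=0 (depth now 1)

Answer: IRQ0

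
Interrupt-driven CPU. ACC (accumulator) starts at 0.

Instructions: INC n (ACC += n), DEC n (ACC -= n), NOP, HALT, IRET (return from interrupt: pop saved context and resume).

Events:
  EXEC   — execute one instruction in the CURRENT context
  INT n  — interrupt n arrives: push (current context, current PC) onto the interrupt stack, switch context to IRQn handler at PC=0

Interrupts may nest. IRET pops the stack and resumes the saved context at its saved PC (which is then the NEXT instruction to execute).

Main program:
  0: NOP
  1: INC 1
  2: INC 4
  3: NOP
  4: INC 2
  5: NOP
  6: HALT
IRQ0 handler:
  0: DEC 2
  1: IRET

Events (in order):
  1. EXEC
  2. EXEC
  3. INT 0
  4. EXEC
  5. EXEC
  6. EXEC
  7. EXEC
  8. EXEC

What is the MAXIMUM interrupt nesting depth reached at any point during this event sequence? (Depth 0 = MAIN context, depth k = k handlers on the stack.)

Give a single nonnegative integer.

Answer: 1

Derivation:
Event 1 (EXEC): [MAIN] PC=0: NOP [depth=0]
Event 2 (EXEC): [MAIN] PC=1: INC 1 -> ACC=1 [depth=0]
Event 3 (INT 0): INT 0 arrives: push (MAIN, PC=2), enter IRQ0 at PC=0 (depth now 1) [depth=1]
Event 4 (EXEC): [IRQ0] PC=0: DEC 2 -> ACC=-1 [depth=1]
Event 5 (EXEC): [IRQ0] PC=1: IRET -> resume MAIN at PC=2 (depth now 0) [depth=0]
Event 6 (EXEC): [MAIN] PC=2: INC 4 -> ACC=3 [depth=0]
Event 7 (EXEC): [MAIN] PC=3: NOP [depth=0]
Event 8 (EXEC): [MAIN] PC=4: INC 2 -> ACC=5 [depth=0]
Max depth observed: 1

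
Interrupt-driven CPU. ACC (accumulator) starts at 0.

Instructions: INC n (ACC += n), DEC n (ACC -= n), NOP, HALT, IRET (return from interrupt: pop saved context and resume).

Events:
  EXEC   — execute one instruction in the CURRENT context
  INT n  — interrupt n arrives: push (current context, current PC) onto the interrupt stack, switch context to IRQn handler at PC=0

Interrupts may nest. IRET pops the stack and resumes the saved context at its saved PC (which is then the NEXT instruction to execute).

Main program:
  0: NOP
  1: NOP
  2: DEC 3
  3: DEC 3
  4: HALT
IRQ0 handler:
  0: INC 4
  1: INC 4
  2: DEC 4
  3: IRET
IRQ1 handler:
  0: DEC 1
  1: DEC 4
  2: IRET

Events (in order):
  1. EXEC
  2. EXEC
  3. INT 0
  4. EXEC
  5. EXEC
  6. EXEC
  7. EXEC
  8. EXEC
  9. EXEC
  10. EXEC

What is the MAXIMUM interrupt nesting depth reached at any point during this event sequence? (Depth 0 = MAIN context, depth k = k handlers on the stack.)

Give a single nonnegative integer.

Event 1 (EXEC): [MAIN] PC=0: NOP [depth=0]
Event 2 (EXEC): [MAIN] PC=1: NOP [depth=0]
Event 3 (INT 0): INT 0 arrives: push (MAIN, PC=2), enter IRQ0 at PC=0 (depth now 1) [depth=1]
Event 4 (EXEC): [IRQ0] PC=0: INC 4 -> ACC=4 [depth=1]
Event 5 (EXEC): [IRQ0] PC=1: INC 4 -> ACC=8 [depth=1]
Event 6 (EXEC): [IRQ0] PC=2: DEC 4 -> ACC=4 [depth=1]
Event 7 (EXEC): [IRQ0] PC=3: IRET -> resume MAIN at PC=2 (depth now 0) [depth=0]
Event 8 (EXEC): [MAIN] PC=2: DEC 3 -> ACC=1 [depth=0]
Event 9 (EXEC): [MAIN] PC=3: DEC 3 -> ACC=-2 [depth=0]
Event 10 (EXEC): [MAIN] PC=4: HALT [depth=0]
Max depth observed: 1

Answer: 1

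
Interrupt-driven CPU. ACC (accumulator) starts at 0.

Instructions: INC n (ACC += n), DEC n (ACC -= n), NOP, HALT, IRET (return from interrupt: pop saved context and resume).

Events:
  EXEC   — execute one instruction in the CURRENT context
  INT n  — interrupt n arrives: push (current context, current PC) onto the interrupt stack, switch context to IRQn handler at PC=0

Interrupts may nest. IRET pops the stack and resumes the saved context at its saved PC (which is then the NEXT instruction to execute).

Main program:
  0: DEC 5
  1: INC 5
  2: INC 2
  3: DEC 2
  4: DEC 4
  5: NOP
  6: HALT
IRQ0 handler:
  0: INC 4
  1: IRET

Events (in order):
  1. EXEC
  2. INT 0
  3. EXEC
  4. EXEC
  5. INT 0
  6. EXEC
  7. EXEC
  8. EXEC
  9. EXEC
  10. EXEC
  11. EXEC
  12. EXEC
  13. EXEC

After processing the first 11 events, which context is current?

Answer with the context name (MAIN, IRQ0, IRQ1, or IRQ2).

Event 1 (EXEC): [MAIN] PC=0: DEC 5 -> ACC=-5
Event 2 (INT 0): INT 0 arrives: push (MAIN, PC=1), enter IRQ0 at PC=0 (depth now 1)
Event 3 (EXEC): [IRQ0] PC=0: INC 4 -> ACC=-1
Event 4 (EXEC): [IRQ0] PC=1: IRET -> resume MAIN at PC=1 (depth now 0)
Event 5 (INT 0): INT 0 arrives: push (MAIN, PC=1), enter IRQ0 at PC=0 (depth now 1)
Event 6 (EXEC): [IRQ0] PC=0: INC 4 -> ACC=3
Event 7 (EXEC): [IRQ0] PC=1: IRET -> resume MAIN at PC=1 (depth now 0)
Event 8 (EXEC): [MAIN] PC=1: INC 5 -> ACC=8
Event 9 (EXEC): [MAIN] PC=2: INC 2 -> ACC=10
Event 10 (EXEC): [MAIN] PC=3: DEC 2 -> ACC=8
Event 11 (EXEC): [MAIN] PC=4: DEC 4 -> ACC=4

Answer: MAIN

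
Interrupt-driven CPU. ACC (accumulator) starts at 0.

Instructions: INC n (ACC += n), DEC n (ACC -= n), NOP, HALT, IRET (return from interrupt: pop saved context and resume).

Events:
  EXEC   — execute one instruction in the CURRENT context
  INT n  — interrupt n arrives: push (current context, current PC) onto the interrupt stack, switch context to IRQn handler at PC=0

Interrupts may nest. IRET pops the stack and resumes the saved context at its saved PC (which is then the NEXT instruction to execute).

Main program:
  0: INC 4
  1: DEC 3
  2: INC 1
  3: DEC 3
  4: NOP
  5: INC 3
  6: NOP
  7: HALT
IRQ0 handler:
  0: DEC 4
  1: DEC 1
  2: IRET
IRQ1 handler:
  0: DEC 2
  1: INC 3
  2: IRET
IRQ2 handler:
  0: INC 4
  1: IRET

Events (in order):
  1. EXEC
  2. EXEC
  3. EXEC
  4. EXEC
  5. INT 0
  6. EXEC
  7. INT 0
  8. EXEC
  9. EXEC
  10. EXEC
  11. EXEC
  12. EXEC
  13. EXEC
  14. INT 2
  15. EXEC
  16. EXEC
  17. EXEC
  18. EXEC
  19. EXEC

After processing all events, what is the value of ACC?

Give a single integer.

Event 1 (EXEC): [MAIN] PC=0: INC 4 -> ACC=4
Event 2 (EXEC): [MAIN] PC=1: DEC 3 -> ACC=1
Event 3 (EXEC): [MAIN] PC=2: INC 1 -> ACC=2
Event 4 (EXEC): [MAIN] PC=3: DEC 3 -> ACC=-1
Event 5 (INT 0): INT 0 arrives: push (MAIN, PC=4), enter IRQ0 at PC=0 (depth now 1)
Event 6 (EXEC): [IRQ0] PC=0: DEC 4 -> ACC=-5
Event 7 (INT 0): INT 0 arrives: push (IRQ0, PC=1), enter IRQ0 at PC=0 (depth now 2)
Event 8 (EXEC): [IRQ0] PC=0: DEC 4 -> ACC=-9
Event 9 (EXEC): [IRQ0] PC=1: DEC 1 -> ACC=-10
Event 10 (EXEC): [IRQ0] PC=2: IRET -> resume IRQ0 at PC=1 (depth now 1)
Event 11 (EXEC): [IRQ0] PC=1: DEC 1 -> ACC=-11
Event 12 (EXEC): [IRQ0] PC=2: IRET -> resume MAIN at PC=4 (depth now 0)
Event 13 (EXEC): [MAIN] PC=4: NOP
Event 14 (INT 2): INT 2 arrives: push (MAIN, PC=5), enter IRQ2 at PC=0 (depth now 1)
Event 15 (EXEC): [IRQ2] PC=0: INC 4 -> ACC=-7
Event 16 (EXEC): [IRQ2] PC=1: IRET -> resume MAIN at PC=5 (depth now 0)
Event 17 (EXEC): [MAIN] PC=5: INC 3 -> ACC=-4
Event 18 (EXEC): [MAIN] PC=6: NOP
Event 19 (EXEC): [MAIN] PC=7: HALT

Answer: -4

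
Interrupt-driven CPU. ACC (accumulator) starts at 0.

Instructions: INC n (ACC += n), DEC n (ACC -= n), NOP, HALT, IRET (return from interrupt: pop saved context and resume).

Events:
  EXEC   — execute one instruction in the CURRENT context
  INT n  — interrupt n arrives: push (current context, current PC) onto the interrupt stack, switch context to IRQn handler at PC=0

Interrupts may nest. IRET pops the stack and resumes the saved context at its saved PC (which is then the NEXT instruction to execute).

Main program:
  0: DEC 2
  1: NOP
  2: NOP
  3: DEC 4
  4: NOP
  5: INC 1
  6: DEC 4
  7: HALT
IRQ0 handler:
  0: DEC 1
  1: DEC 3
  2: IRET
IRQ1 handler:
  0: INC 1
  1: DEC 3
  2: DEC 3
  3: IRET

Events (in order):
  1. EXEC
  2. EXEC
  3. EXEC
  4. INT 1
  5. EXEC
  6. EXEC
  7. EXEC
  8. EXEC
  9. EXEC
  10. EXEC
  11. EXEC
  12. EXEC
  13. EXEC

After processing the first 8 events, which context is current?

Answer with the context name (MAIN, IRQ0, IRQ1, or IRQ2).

Answer: MAIN

Derivation:
Event 1 (EXEC): [MAIN] PC=0: DEC 2 -> ACC=-2
Event 2 (EXEC): [MAIN] PC=1: NOP
Event 3 (EXEC): [MAIN] PC=2: NOP
Event 4 (INT 1): INT 1 arrives: push (MAIN, PC=3), enter IRQ1 at PC=0 (depth now 1)
Event 5 (EXEC): [IRQ1] PC=0: INC 1 -> ACC=-1
Event 6 (EXEC): [IRQ1] PC=1: DEC 3 -> ACC=-4
Event 7 (EXEC): [IRQ1] PC=2: DEC 3 -> ACC=-7
Event 8 (EXEC): [IRQ1] PC=3: IRET -> resume MAIN at PC=3 (depth now 0)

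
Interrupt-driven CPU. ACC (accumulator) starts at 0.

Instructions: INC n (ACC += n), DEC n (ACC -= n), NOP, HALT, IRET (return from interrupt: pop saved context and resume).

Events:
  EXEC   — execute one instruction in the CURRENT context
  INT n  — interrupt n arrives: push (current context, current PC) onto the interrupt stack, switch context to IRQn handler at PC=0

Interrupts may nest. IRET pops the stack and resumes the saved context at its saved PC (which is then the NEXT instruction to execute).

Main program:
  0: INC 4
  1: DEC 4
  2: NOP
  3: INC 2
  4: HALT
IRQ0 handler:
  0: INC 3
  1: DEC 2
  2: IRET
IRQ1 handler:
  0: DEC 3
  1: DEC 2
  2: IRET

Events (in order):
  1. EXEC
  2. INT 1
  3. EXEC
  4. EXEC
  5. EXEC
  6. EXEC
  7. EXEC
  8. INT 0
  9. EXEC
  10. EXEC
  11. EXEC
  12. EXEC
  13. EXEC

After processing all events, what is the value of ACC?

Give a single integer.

Answer: -2

Derivation:
Event 1 (EXEC): [MAIN] PC=0: INC 4 -> ACC=4
Event 2 (INT 1): INT 1 arrives: push (MAIN, PC=1), enter IRQ1 at PC=0 (depth now 1)
Event 3 (EXEC): [IRQ1] PC=0: DEC 3 -> ACC=1
Event 4 (EXEC): [IRQ1] PC=1: DEC 2 -> ACC=-1
Event 5 (EXEC): [IRQ1] PC=2: IRET -> resume MAIN at PC=1 (depth now 0)
Event 6 (EXEC): [MAIN] PC=1: DEC 4 -> ACC=-5
Event 7 (EXEC): [MAIN] PC=2: NOP
Event 8 (INT 0): INT 0 arrives: push (MAIN, PC=3), enter IRQ0 at PC=0 (depth now 1)
Event 9 (EXEC): [IRQ0] PC=0: INC 3 -> ACC=-2
Event 10 (EXEC): [IRQ0] PC=1: DEC 2 -> ACC=-4
Event 11 (EXEC): [IRQ0] PC=2: IRET -> resume MAIN at PC=3 (depth now 0)
Event 12 (EXEC): [MAIN] PC=3: INC 2 -> ACC=-2
Event 13 (EXEC): [MAIN] PC=4: HALT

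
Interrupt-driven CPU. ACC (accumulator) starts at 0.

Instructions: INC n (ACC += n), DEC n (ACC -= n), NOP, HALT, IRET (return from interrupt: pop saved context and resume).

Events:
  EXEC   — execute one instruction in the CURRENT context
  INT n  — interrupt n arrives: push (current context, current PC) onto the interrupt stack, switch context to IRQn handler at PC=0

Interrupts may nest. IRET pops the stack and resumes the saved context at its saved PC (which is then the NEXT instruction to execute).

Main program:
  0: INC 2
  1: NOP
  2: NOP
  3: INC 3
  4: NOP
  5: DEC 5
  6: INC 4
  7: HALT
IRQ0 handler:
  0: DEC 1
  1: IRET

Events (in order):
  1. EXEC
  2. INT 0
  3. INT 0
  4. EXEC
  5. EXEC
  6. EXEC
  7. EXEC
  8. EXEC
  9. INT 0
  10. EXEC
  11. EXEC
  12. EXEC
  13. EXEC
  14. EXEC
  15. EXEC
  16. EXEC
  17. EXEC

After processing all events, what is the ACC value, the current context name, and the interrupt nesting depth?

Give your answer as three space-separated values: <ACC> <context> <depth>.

Event 1 (EXEC): [MAIN] PC=0: INC 2 -> ACC=2
Event 2 (INT 0): INT 0 arrives: push (MAIN, PC=1), enter IRQ0 at PC=0 (depth now 1)
Event 3 (INT 0): INT 0 arrives: push (IRQ0, PC=0), enter IRQ0 at PC=0 (depth now 2)
Event 4 (EXEC): [IRQ0] PC=0: DEC 1 -> ACC=1
Event 5 (EXEC): [IRQ0] PC=1: IRET -> resume IRQ0 at PC=0 (depth now 1)
Event 6 (EXEC): [IRQ0] PC=0: DEC 1 -> ACC=0
Event 7 (EXEC): [IRQ0] PC=1: IRET -> resume MAIN at PC=1 (depth now 0)
Event 8 (EXEC): [MAIN] PC=1: NOP
Event 9 (INT 0): INT 0 arrives: push (MAIN, PC=2), enter IRQ0 at PC=0 (depth now 1)
Event 10 (EXEC): [IRQ0] PC=0: DEC 1 -> ACC=-1
Event 11 (EXEC): [IRQ0] PC=1: IRET -> resume MAIN at PC=2 (depth now 0)
Event 12 (EXEC): [MAIN] PC=2: NOP
Event 13 (EXEC): [MAIN] PC=3: INC 3 -> ACC=2
Event 14 (EXEC): [MAIN] PC=4: NOP
Event 15 (EXEC): [MAIN] PC=5: DEC 5 -> ACC=-3
Event 16 (EXEC): [MAIN] PC=6: INC 4 -> ACC=1
Event 17 (EXEC): [MAIN] PC=7: HALT

Answer: 1 MAIN 0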